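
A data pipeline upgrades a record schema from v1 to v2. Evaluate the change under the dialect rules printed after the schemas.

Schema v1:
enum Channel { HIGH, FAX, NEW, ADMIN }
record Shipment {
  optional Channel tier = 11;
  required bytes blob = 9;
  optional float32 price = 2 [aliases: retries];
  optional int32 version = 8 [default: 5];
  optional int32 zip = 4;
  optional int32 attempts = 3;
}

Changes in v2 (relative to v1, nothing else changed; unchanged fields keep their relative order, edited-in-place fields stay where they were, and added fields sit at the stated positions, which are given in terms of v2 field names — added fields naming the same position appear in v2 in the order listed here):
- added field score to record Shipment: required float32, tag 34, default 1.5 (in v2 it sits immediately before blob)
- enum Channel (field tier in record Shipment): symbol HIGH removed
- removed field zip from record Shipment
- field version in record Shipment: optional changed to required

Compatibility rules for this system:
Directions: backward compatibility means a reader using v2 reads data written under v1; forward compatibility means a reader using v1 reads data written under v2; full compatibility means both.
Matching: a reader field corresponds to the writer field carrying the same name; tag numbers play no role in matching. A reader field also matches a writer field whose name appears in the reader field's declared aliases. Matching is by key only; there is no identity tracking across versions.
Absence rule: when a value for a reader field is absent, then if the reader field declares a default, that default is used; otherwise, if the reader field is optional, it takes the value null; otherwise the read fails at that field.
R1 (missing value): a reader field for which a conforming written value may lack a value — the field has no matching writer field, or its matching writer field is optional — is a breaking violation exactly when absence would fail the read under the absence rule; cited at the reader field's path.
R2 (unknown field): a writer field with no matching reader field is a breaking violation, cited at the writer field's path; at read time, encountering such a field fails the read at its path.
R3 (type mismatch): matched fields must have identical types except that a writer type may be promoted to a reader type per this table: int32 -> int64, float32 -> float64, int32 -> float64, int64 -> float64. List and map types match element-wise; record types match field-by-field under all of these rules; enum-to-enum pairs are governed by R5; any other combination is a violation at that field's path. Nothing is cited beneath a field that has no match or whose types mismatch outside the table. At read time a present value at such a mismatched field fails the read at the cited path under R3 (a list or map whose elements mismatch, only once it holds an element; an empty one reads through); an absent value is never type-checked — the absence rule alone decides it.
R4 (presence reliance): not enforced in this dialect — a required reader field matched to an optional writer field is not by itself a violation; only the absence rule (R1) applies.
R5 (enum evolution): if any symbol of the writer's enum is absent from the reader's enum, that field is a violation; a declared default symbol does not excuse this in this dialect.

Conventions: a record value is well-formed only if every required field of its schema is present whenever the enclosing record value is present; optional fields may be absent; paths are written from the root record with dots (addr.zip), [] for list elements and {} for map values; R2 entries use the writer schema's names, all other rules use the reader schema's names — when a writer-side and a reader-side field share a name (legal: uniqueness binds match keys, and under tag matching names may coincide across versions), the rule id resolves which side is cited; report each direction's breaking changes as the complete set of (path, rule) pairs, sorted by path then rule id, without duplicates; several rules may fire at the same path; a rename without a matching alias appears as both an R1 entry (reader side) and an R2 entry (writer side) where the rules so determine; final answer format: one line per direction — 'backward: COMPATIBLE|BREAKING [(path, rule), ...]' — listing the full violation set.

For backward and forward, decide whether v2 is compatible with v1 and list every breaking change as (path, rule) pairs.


backward: BREAKING [(tier, R5), (zip, R2)]; forward: BREAKING [(score, R2)]

arrows below run writer -> reader for Shipment
backward pass over Shipment, reader schema v2, writer schema v1:
  tier <- tier (Channel -> Channel, writer optional)
  score: no writer match
  blob <- blob (bytes -> bytes, writer required)
  price <- price (float32 -> float32, writer optional)
  version <- version (int32 -> int32, writer optional)
  attempts <- attempts (int32 -> int32, writer optional)
  writer field zip has no reader counterpart
  rule R5 violated at tier
  rule R2 violated at zip
  => 2 violation(s): backward is BREAKING for Shipment
forward pass over Shipment, reader schema v1, writer schema v2:
  tier <- tier (Channel -> Channel, writer optional)
  blob <- blob (bytes -> bytes, writer required)
  price <- price (float32 -> float32, writer optional)
  version <- version (int32 -> int32, writer required)
  zip: no writer match
  attempts <- attempts (int32 -> int32, writer optional)
  writer field score has no reader counterpart
  rule R2 violated at score
  => 1 violation(s): forward is BREAKING for Shipment


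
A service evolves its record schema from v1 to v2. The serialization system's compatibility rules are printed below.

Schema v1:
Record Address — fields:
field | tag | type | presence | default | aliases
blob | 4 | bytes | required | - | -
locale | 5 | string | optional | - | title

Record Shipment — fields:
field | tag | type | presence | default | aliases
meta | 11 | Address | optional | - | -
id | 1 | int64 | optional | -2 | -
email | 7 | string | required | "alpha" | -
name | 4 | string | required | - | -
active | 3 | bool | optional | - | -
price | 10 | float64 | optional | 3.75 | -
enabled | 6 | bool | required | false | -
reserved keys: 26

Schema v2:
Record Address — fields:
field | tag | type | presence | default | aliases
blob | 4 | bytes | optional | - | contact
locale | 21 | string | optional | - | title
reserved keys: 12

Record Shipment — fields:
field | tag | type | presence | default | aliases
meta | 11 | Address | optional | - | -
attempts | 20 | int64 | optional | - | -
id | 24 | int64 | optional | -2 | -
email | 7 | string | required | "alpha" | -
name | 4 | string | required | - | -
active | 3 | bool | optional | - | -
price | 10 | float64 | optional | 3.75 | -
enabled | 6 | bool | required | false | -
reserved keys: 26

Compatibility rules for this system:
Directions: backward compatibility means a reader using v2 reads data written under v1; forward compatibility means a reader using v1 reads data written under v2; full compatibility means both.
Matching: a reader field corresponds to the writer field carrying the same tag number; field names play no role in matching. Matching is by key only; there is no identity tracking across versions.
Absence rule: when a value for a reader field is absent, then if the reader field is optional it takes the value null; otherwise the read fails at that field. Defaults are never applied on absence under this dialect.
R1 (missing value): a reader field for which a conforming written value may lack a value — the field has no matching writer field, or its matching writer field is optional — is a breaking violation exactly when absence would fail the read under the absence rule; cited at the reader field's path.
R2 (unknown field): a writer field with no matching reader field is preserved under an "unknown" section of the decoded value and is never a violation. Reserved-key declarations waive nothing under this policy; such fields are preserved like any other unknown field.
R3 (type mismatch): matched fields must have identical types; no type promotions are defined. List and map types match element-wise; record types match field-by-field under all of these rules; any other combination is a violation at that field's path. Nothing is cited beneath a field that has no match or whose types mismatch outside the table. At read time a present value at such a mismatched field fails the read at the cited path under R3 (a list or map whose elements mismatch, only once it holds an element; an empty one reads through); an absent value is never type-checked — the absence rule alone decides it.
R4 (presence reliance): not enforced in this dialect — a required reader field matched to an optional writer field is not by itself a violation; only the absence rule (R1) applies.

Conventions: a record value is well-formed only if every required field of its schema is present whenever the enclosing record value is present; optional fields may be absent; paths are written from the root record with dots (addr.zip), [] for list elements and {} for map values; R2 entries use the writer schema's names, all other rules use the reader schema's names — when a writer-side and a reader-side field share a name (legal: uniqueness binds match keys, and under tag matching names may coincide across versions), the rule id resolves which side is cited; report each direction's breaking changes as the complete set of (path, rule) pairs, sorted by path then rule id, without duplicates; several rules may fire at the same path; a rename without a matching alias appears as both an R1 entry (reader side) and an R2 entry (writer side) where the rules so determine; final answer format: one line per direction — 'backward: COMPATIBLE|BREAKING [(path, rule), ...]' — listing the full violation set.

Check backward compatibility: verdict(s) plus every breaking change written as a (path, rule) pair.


arrows below run writer -> reader for Shipment
backward for Shipment (reader v2, writer v1):
  meta <- meta (Address -> Address, writer optional)
  attempts: no writer-side match
  id: no writer-side match
  email <- email (string -> string, writer required)
  name <- name (string -> string, writer required)
  active <- active (bool -> bool, writer optional)
  price <- price (float64 -> float64, writer optional)
  enabled <- enabled (bool -> bool, writer required)
  id (writer side), unknown to reader
  meta.blob <- meta.blob (bytes -> bytes, writer required)
  meta.locale: no writer-side match
  meta.locale (writer side), unknown to reader
  => backward: COMPATIBLE
the other Shipment changes do not affect what is asked:
  added field attempts to record Shipment: optional int64, tag 20 (in v2 it sits immediately before id) -> triggers nothing under Shipment's printed rules — same verdict
  field locale in record Address: tag 5 changed to 21 -> triggers nothing under Shipment's printed rules — same verdict
  field id in record Shipment: tag 1 changed to 24 -> triggers nothing under Shipment's printed rules — same verdict
  field blob in record Address: required changed to optional -> matters only for Shipment's forward compatibility — outside the asked direction

backward: COMPATIBLE []


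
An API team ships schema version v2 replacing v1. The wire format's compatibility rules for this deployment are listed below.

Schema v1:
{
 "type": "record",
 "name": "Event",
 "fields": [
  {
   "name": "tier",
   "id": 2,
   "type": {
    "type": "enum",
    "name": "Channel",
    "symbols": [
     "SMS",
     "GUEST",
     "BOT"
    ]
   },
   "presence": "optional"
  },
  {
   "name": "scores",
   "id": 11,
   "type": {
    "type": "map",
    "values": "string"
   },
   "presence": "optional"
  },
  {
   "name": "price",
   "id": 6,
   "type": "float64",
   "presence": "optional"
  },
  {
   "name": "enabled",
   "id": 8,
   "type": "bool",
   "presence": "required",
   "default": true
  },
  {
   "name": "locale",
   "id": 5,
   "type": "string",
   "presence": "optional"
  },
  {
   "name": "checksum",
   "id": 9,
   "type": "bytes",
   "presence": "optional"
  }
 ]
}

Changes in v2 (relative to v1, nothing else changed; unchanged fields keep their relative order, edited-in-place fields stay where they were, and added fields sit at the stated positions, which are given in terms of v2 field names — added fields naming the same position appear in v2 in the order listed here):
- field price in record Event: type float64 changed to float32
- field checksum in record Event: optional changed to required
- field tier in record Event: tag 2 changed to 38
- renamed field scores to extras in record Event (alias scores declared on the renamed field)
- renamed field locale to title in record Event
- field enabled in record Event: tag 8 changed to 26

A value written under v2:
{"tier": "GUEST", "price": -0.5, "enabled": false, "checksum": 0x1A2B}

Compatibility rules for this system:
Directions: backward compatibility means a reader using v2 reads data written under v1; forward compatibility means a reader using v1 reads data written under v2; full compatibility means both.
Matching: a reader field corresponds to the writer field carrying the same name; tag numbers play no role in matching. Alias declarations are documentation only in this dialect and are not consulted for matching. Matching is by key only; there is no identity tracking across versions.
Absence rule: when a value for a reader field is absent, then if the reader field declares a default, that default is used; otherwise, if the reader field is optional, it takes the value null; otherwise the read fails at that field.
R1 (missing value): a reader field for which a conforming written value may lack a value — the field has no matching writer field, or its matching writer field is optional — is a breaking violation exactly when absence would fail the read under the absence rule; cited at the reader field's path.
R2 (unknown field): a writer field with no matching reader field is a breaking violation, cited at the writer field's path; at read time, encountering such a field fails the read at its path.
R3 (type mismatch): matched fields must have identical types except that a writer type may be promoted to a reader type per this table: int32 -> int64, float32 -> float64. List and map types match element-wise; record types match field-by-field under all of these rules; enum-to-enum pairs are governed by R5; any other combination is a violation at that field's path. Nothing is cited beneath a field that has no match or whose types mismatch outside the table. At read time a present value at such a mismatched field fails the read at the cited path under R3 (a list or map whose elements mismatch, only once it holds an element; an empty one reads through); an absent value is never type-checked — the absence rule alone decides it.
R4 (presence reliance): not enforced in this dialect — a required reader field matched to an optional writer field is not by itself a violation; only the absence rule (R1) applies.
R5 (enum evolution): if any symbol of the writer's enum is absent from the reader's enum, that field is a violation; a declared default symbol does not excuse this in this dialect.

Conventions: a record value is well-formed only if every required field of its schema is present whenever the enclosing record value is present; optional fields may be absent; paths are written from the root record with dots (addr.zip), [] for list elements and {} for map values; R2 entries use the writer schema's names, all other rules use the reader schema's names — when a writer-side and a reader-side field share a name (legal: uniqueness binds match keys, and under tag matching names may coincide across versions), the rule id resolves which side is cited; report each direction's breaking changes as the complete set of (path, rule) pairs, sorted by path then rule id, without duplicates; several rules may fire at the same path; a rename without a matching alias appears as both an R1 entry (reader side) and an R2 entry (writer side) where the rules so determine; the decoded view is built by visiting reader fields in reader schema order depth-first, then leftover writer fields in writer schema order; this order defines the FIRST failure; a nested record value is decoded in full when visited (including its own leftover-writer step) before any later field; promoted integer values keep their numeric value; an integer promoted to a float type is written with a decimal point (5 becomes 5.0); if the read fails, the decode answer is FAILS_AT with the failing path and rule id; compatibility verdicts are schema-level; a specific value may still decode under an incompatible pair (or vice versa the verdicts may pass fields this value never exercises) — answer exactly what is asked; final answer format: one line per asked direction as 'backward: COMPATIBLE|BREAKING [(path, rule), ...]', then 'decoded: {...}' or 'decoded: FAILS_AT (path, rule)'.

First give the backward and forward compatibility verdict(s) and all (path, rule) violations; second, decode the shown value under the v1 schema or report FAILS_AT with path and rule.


the writer's type comes first in each Event pair
backward analysis of Event with v2 as reader and v1 as writer:
  writer optional, Channel -> Channel: reader tier maps from writer tier
  extras: no writer-side match
  writer optional, float64 -> float32: reader price maps from writer price
  writer required, bool -> bool: reader enabled maps from writer enabled
  title: no writer-side match
  writer optional, bytes -> bytes: reader checksum maps from writer checksum
  leftover writer field: scores
  leftover writer field: locale
  breaking: (checksum, R1)
  breaking: (locale, R2)
  breaking: (price, R3)
  breaking: (scores, R2)
  => backward: BREAKING (4)
forward analysis of Event with v1 as reader and v2 as writer:
  writer optional, Channel -> Channel: reader tier maps from writer tier
  scores: no writer-side match
  writer optional, float32 -> float64: reader price maps from writer price
  writer required, bool -> bool: reader enabled maps from writer enabled
  locale: no writer-side match
  writer required, bytes -> bytes: reader checksum maps from writer checksum
  leftover writer field: extras
  leftover writer field: title
  breaking: (extras, R2)
  breaking: (title, R2)
  => forward: BREAKING (2)
migrating the Event value to v1:
  tier := "GUEST"
  scores := null (absent, optional -> null)
  price := -0.5 (float32 -> float64)
  enabled := false
  locale := null (absent, optional -> null)
  checksum := 0x1A2B
  => decoded: {"tier": "GUEST", "scores": null, "price": -0.5, "enabled": false, "locale": null, "checksum": 0x1A2B}

backward: BREAKING [(checksum, R1), (locale, R2), (price, R3), (scores, R2)]; forward: BREAKING [(extras, R2), (title, R2)]; decoded: {"tier": "GUEST", "scores": null, "price": -0.5, "enabled": false, "locale": null, "checksum": 0x1A2B}


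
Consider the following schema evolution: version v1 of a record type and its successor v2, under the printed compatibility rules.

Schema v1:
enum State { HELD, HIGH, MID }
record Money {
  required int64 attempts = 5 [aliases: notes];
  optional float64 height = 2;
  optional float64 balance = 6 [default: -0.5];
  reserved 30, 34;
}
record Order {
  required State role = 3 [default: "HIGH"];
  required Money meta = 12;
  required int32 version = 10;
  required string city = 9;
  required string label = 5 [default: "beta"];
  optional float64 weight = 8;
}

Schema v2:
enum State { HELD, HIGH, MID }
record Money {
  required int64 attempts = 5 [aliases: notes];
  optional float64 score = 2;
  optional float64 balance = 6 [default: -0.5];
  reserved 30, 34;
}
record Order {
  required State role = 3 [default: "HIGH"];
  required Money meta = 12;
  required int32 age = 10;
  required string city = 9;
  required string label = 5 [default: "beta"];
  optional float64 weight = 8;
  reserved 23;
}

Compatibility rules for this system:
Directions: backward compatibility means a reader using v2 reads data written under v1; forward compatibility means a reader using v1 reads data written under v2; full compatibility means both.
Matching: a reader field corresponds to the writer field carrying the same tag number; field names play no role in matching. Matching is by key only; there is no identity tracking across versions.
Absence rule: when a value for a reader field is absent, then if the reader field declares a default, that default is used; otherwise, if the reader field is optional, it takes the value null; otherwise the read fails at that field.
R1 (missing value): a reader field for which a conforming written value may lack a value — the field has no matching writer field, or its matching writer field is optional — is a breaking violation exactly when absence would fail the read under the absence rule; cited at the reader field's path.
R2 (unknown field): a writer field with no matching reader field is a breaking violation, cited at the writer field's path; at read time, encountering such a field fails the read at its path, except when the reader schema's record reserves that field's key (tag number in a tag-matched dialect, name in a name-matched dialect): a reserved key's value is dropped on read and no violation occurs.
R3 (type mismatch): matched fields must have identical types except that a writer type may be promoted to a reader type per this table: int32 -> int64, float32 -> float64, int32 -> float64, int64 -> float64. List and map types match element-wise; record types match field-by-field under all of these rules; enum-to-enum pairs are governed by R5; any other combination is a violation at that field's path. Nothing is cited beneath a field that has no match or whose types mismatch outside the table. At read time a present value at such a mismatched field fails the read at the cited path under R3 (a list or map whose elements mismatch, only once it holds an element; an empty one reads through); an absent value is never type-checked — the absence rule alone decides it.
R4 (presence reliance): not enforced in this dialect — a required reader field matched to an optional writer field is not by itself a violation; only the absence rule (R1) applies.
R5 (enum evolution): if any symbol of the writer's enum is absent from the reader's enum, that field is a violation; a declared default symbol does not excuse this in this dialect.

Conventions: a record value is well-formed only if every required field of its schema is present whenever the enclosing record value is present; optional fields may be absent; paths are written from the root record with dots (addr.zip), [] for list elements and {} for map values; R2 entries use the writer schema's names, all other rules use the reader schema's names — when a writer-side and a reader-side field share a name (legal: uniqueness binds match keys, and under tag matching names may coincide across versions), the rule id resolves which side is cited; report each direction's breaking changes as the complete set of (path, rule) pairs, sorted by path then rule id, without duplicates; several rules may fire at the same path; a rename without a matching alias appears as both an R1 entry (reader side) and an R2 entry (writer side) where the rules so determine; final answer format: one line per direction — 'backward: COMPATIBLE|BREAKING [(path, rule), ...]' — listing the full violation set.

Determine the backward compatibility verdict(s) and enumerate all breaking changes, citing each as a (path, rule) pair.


backward: COMPATIBLE []

arrows below run writer -> reader for Order
backward on Order — v2 reading data written by v1:
  writer required, State -> State: reader role maps from writer role
  writer required, Money -> Money: reader meta maps from writer meta
  writer required, int32 -> int32: reader age maps from writer version
  writer required, string -> string: reader city maps from writer city
  writer required, string -> string: reader label maps from writer label
  writer optional, float64 -> float64: reader weight maps from writer weight
  writer required, int64 -> int64: reader meta.attempts maps from writer meta.attempts
  writer optional, float64 -> float64: reader meta.score maps from writer meta.height
  writer optional, float64 -> float64: reader meta.balance maps from writer meta.balance
  => no violations; backward on Order: COMPATIBLE
diffs on Order not affecting the asked answer:
  renamed field height to score in record Money -> fires no rule on Order, leaving the asked answer as it is
  renamed field version to age in record Order -> fires no rule on Order, leaving the asked answer as it is


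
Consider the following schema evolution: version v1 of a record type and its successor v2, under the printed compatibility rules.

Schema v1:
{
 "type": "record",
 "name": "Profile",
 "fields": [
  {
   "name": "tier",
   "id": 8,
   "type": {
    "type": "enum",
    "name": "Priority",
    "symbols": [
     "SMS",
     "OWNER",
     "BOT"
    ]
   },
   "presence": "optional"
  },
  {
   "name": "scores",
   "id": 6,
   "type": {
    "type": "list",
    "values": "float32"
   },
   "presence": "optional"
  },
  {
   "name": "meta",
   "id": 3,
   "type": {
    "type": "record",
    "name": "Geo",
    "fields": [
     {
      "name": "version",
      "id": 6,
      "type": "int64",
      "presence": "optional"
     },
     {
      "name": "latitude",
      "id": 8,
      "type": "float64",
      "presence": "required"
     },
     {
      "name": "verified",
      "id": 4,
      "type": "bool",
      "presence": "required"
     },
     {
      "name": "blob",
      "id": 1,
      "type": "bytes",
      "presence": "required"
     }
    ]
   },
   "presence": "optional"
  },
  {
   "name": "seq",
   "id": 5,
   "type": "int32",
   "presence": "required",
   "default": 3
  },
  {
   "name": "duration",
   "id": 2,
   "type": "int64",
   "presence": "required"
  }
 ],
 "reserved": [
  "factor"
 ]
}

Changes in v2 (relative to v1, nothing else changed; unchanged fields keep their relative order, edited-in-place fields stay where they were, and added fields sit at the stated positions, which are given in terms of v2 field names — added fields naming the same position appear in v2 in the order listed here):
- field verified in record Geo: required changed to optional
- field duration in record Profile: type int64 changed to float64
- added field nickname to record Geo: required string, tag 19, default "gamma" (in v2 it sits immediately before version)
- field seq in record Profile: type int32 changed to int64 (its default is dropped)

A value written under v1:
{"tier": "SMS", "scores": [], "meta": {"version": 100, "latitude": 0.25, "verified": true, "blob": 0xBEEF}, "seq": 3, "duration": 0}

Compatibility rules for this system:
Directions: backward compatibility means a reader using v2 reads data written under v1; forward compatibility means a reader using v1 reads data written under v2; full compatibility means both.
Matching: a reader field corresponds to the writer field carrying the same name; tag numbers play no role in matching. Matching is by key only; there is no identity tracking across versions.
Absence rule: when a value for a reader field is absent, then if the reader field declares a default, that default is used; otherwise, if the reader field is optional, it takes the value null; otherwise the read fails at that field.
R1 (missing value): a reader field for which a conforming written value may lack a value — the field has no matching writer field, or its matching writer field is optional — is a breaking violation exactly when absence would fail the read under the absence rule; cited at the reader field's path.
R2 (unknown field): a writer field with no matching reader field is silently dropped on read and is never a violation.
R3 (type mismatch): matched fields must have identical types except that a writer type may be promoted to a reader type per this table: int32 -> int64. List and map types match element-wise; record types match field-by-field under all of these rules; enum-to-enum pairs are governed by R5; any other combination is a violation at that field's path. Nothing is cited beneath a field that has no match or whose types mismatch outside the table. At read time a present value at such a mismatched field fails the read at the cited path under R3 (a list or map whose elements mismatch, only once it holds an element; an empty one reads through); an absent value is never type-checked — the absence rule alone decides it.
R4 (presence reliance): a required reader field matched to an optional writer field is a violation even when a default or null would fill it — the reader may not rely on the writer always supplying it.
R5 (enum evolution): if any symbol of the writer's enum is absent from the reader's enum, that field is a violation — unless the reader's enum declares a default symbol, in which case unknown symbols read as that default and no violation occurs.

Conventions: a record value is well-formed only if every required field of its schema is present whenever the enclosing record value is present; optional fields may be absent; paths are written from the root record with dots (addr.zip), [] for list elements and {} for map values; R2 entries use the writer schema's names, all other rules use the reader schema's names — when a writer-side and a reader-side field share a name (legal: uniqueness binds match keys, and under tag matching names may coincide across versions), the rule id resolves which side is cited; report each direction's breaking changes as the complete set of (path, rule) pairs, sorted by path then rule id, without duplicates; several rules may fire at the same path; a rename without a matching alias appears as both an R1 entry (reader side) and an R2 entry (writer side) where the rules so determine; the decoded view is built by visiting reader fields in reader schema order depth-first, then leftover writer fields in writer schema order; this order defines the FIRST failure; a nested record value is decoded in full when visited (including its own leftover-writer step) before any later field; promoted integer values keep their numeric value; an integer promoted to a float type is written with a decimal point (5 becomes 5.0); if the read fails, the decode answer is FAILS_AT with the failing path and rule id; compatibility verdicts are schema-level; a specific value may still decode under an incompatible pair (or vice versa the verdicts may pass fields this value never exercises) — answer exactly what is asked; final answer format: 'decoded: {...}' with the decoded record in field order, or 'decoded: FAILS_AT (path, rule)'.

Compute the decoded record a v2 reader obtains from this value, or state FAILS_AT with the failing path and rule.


decoded: FAILS_AT (duration, R3)

in Profile below, arrows point writer -> reader
migrating the Profile value to v2:
  tier := "SMS"
  scores := []
  meta.nickname := "gamma" (absent -> default)
  meta.version := 100
  meta.latitude := 0.25
  meta.verified := true
  meta.blob := 0xBEEF
  seq := 3 (int32 -> int64)
  read fails at duration under R3
  => FAILS_AT (duration, R3)
ruling out the remaining Profile differences:
  field verified in record Geo: required changed to optional -> matters for Profile compatibility verdicts, not for this value's decode
  added field nickname to record Geo: required string, tag 19, default "gamma" (in v2 it sits immediately before version) -> fires no rule on Profile under this dialect and leaves the result unchanged
  field seq in record Profile: type int32 changed to int64 (its default is dropped) -> matters for Profile compatibility verdicts, not for this value's decode


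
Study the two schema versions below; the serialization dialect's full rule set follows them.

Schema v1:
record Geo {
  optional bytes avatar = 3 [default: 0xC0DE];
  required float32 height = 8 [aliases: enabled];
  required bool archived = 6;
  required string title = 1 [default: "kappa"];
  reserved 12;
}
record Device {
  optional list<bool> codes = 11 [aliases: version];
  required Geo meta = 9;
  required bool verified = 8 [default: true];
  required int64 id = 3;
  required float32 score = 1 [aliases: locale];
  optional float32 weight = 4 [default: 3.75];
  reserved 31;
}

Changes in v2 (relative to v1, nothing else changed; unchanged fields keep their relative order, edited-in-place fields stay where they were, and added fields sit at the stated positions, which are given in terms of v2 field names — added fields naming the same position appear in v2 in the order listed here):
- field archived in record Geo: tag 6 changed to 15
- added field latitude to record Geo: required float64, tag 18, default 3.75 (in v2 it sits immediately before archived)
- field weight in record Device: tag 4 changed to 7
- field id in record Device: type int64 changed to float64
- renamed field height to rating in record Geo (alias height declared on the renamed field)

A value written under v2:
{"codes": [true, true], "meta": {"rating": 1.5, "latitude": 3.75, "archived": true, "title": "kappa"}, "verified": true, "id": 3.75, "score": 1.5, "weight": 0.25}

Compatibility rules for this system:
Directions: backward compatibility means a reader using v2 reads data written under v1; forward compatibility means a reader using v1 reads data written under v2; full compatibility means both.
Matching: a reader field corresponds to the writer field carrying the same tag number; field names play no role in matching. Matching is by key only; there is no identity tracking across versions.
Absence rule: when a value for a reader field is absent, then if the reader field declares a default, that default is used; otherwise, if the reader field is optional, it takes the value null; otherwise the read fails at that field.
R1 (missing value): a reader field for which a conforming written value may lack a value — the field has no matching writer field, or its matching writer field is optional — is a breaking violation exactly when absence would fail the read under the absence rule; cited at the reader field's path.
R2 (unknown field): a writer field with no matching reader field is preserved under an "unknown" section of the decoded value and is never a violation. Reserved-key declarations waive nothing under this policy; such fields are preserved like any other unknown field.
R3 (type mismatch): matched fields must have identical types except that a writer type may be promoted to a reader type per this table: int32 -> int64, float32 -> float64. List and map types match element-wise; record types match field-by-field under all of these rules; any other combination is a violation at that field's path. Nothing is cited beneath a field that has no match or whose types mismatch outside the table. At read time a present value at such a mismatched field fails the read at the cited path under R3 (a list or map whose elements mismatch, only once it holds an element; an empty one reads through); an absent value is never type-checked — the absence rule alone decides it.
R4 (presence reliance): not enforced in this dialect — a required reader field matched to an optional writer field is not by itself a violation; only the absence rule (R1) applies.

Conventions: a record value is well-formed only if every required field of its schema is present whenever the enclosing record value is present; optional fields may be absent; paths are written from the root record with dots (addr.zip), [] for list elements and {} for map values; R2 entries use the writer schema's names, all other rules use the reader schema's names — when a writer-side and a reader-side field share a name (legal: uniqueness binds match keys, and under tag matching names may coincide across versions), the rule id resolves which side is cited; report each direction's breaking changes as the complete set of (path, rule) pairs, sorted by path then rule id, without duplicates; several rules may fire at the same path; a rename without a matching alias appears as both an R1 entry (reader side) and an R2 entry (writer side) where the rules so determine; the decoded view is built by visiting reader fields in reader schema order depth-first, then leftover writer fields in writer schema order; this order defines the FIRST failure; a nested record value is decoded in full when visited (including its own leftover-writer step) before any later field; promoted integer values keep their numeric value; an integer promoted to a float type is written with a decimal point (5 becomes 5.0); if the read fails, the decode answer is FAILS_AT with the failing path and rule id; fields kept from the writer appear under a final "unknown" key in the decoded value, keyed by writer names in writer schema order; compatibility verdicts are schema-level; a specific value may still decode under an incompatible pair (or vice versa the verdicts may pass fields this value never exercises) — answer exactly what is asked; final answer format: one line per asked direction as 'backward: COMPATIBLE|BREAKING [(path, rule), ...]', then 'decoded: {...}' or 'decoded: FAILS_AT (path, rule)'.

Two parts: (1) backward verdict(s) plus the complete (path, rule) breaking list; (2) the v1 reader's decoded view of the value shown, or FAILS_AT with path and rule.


backward: BREAKING [(id, R3), (meta.archived, R1)]; decoded: FAILS_AT (meta.archived, R1)

each type pair in Device: writer, then reader
backward for Device (reader v2, writer v1):
  list<bool> -> list<bool>, writer optional: codes aligns to codes
  Geo -> Geo, writer required: meta aligns to meta
  bool -> bool, writer required: verified aligns to verified
  int64 -> float64, writer required: id aligns to id
  float32 -> float32, writer required: score aligns to score
  weight: no writer-side match
  writer weight: unknown to reader
  bytes -> bytes, writer optional: meta.avatar aligns to meta.avatar
  float32 -> float32, writer required: meta.rating aligns to meta.height
  meta.latitude: no writer-side match
  meta.archived: no writer-side match
  string -> string, writer required: meta.title aligns to meta.title
  writer meta.archived: unknown to reader
  rule R3 violated at id
  rule R1 violated at meta.archived
  => backward: BREAKING (2)
migrating the Device value to v1:
  codes := [true, true]
  meta.avatar := 0xC0DE (no value, default fills)
  meta.height := 1.5 (from writer rating)
  read fails at meta.archived under R1 (no fill)
  => FAILS_AT (meta.archived, R1)
remaining Device differences; none change what is asked:
  added field latitude to record Geo: required float64, tag 18, default 3.75 (in v2 it sits immediately before archived) -> fires no rule on Device, leaving the asked answer as it is
  field weight in record Device: tag 4 changed to 7 -> fires no rule on Device, leaving the asked answer as it is
  renamed field height to rating in record Geo (alias height declared on the renamed field) -> fires no rule on Device, leaving the asked answer as it is


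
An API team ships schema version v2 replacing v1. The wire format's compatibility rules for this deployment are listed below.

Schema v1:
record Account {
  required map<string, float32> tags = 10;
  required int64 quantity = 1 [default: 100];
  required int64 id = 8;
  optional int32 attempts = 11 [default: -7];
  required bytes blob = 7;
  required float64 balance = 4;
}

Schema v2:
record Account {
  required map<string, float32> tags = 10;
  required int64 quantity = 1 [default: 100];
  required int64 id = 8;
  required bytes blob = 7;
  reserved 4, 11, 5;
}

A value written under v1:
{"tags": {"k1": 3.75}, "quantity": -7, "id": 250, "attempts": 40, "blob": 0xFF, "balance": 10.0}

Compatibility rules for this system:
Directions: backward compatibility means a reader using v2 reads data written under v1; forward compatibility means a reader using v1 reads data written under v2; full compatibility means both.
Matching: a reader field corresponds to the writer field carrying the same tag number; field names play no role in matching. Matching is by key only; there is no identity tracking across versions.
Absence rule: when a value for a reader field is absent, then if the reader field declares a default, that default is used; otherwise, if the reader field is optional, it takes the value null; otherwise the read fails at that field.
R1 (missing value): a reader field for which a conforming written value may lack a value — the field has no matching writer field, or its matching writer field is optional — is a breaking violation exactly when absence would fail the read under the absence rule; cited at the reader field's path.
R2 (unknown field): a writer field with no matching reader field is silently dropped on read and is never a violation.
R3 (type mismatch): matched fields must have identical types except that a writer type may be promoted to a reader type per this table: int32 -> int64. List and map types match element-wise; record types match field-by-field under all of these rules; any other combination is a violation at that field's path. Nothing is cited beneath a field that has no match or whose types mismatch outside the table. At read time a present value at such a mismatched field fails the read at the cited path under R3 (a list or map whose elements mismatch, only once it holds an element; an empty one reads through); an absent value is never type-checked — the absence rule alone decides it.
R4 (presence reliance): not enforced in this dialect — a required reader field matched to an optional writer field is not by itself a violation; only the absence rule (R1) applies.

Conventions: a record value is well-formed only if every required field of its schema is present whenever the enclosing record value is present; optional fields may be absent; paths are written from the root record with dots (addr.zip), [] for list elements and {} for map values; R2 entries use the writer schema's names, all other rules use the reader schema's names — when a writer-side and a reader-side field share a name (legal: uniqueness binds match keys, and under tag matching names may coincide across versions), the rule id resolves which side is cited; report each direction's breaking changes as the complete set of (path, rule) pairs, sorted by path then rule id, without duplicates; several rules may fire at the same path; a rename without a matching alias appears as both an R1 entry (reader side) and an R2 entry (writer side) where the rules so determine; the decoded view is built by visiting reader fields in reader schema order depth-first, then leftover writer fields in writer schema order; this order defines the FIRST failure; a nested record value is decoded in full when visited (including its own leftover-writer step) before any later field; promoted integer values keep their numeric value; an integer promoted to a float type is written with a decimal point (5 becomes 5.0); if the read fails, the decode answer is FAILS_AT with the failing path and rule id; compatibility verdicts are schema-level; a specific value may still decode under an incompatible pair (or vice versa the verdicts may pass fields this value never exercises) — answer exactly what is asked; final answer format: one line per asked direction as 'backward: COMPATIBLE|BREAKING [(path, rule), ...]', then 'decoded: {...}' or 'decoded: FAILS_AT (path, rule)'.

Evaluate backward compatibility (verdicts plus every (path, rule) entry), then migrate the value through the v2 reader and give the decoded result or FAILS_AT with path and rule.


each type pair in Account: writer, then reader
backward analysis of Account with v2 as reader and v1 as writer:
  writer required, map<string, float32> -> map<string, float32>: reader tags maps from writer tags
  writer required, int64 -> int64: reader quantity maps from writer quantity
  writer required, int64 -> int64: reader id maps from writer id
  writer required, bytes -> bytes: reader blob maps from writer blob
  leftover writer field: attempts
  leftover writer field: balance
  => backward verdict for Account: COMPATIBLE, no violations
decoding the Account value with the v2 reader:
  tags := {"k1": 3.75}
  quantity := -7
  id := 250
  blob := 0xFF
  writer attempts: unknown -> dropped
  writer balance: unknown -> dropped
  => decoded: {"tags": {"k1": 3.75}, "quantity": -7, "id": 250, "blob": 0xFF}

backward: COMPATIBLE []; decoded: {"tags": {"k1": 3.75}, "quantity": -7, "id": 250, "blob": 0xFF}
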